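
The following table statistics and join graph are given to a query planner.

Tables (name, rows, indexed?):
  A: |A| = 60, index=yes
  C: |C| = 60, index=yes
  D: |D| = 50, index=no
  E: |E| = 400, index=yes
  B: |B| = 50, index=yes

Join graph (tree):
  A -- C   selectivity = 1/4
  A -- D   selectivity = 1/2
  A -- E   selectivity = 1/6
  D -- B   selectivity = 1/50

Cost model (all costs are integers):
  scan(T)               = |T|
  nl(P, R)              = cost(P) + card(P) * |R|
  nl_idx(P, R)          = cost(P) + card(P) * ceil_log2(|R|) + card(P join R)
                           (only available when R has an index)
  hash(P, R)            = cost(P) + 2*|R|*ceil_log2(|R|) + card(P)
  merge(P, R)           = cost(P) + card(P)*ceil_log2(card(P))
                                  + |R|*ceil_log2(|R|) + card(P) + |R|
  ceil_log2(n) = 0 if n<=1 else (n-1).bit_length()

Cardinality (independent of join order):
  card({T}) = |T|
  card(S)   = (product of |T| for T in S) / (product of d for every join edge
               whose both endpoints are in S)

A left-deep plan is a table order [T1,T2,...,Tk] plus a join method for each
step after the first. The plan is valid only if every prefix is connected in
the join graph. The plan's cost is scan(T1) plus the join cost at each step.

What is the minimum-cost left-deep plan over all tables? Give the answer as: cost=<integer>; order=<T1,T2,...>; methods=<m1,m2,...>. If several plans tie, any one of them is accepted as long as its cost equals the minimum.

cost=33090; order=D,B,A,C,E; methods=nl_idx,hash,hash,hash

Selinger DP (subsets sized 1..n):
  {A}: scan cost=60, card=60
  {C}: scan cost=60, card=60
  {D}: scan cost=50, card=50
  {E}: scan cost=400, card=400
  {B}: scan cost=50, card=50
  {AC}: card=900; try (C,hash)→840, (A,hash)→840, (C,merge)→900, (A,merge)→900, (C,nl_idx)→1320, (A,nl_idx)→1320 …(+2); best=840 via (C,hash)
  {AD}: card=1500; try (D,hash)→720, (A,hash)→820, (A,merge)→820, (D,merge)→830, (A,nl_idx)→1850, (A,nl)→3050 …(+1); best=720 via (D,hash)
  {AE}: card=4000; try (A,hash)→1520, (E,merge)→4480, (E,nl_idx)→4600, (A,merge)→4820, (A,nl_idx)→6800, (E,hash)→7320 …(+2); best=1520 via (A,hash)
  {BD}: card=50; try (B,nl_idx)→400, (D,hash)→700, (B,hash)→700, (D,merge)→750, (B,merge)→750, (D,nl)→2550 …(+1); best=400 via (B,nl_idx)
  {ACD}: card=22500; try (D,hash)→2340, (C,hash)→2940, (D,merge)→11090, (C,merge)→19140, (C,nl_idx)→32220, (D,nl)→45840 …(+1); best=2340 via (D,hash)
  {ACE}: card=60000; try (C,hash)→6240, (E,hash)→8940, (E,merge)→14740, (C,merge)→53940, (E,nl_idx)→68940, (C,nl_idx)→85520 …(+2); best=6240 via (C,hash)
  {ADE}: card=100000; try (D,hash)→6120, (E,hash)→9420, (E,merge)→22720, (D,merge)→53870, (E,nl_idx)→114220, (D,nl)→201520 …(+1); best=6120 via (D,hash)
  {ABD}: card=1500; try (A,hash)→1170, (A,merge)→1170, (A,nl_idx)→2200, (B,hash)→2820, (A,nl)→3400, (B,nl_idx)→11220 …(+2); best=1170 via (A,hash)
  {ACDE}: card=1500000; try (E,hash)→32040, (D,hash)→66840, (C,hash)→106840, (E,merge)→366340, (D,merge)→1026590, (E,nl_idx)→1704840 …(+5); best=32040 via (E,hash)
  {ABCD}: card=22500; try (C,hash)→3390, (C,merge)→19590, (B,hash)→25440, (C,nl_idx)→32670, (C,nl)→91170, (B,nl_idx)→159840 …(+2); best=3390 via (C,hash)
  {ABDE}: card=100000; try (E,hash)→9870, (E,merge)→23170, (B,hash)→106720, (E,nl_idx)→114670, (E,nl)→601170, (B,nl_idx)→706120 …(+2); best=9870 via (E,hash)
  {ABCDE}: card=1500000; try (E,hash)→33090, (C,hash)→110590, (E,merge)→367390, (B,hash)→1532640, (E,nl_idx)→1705890, (C,merge)→1810290 …(+6); best=33090 via (E,hash)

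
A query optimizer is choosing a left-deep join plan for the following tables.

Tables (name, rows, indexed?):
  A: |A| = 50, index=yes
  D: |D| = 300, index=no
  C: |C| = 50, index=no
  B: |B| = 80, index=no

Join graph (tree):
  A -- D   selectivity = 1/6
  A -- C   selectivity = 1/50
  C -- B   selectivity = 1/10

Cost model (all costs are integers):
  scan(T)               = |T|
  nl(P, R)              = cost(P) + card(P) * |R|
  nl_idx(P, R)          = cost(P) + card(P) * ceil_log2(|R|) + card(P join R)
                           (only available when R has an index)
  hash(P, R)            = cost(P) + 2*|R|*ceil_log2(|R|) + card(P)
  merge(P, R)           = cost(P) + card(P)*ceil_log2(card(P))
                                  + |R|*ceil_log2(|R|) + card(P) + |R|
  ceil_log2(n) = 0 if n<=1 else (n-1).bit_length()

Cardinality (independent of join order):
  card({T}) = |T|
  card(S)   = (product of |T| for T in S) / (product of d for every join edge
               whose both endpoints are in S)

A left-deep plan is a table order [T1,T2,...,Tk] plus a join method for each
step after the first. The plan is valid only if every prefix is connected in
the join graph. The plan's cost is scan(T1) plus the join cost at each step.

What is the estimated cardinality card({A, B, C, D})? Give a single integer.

Tables in S: A(50), B(80), C(50), D(300)
Edges inside S: A-D(d=6), A-C(d=50), C-B(d=10)
numerator = 50 * 80 * 50 * 300 = 60000000
denominator = 6 * 50 * 10 = 3000
card(S) = 60000000 / 3000 = 20000

20000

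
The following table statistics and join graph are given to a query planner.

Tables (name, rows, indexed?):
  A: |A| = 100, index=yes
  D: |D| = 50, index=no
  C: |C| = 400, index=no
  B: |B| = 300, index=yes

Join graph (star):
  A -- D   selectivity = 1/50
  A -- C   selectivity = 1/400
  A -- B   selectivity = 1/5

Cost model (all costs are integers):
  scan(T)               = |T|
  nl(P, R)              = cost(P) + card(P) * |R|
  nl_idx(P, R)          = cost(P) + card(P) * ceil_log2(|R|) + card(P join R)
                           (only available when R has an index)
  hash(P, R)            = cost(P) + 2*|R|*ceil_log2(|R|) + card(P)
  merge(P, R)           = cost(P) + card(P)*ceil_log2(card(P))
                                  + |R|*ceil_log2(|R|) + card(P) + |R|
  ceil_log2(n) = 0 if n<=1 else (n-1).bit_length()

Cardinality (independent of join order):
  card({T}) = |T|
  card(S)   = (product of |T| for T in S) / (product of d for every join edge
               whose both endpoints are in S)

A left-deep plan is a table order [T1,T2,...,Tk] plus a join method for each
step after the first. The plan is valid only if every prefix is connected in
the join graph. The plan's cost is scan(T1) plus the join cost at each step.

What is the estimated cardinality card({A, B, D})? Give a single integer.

Tables in S: A(100), B(300), D(50)
Edges inside S: A-D(d=50), A-B(d=5)
numerator = 100 * 300 * 50 = 1500000
denominator = 50 * 5 = 250
card(S) = 1500000 / 250 = 6000

6000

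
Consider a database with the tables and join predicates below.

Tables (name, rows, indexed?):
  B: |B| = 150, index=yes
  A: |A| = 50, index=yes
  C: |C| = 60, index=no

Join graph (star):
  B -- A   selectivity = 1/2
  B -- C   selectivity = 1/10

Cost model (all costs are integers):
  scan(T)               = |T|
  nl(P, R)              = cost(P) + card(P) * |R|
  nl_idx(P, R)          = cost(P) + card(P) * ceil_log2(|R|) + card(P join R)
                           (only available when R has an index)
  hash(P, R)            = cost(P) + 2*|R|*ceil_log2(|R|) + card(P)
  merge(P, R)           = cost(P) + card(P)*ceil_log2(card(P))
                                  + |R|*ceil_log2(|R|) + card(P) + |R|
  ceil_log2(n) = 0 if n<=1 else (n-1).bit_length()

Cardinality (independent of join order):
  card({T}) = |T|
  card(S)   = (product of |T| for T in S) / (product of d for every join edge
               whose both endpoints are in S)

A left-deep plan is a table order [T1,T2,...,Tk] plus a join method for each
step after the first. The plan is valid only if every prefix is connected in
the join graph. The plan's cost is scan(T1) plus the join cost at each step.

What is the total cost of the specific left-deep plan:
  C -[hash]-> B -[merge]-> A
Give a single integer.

step 1: scan C: cost=60, card=60
step 2: join B via hash
    card(P join B) = 60*150/(10) = 900
    cost = 60 + 2*150*8 + 60 = 2520
step 3: join A via merge
    card(P join A) = 900*50/(2) = 22500
    cost = 2520 + 900*10 + 50*6 + 900 + 50 = 12770

12770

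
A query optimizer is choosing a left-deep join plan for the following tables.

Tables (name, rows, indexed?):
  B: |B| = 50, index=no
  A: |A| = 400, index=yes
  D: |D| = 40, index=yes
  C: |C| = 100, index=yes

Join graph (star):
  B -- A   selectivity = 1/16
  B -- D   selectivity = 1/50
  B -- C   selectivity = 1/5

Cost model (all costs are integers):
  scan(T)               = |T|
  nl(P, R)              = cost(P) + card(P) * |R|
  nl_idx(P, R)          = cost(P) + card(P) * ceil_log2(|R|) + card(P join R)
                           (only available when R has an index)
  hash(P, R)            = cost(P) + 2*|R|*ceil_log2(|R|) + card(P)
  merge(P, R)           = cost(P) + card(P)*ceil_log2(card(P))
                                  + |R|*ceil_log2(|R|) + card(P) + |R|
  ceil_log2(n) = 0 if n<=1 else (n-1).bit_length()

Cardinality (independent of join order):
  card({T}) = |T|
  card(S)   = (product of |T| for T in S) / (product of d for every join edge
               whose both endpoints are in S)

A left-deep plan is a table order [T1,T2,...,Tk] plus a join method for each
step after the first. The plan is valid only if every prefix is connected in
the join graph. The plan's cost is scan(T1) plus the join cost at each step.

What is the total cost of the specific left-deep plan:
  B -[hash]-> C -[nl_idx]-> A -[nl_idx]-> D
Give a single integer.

205500

step 1: scan B: cost=50, card=50
step 2: join C via hash
    card(P join C) = 50*100/(5) = 1000
    cost = 50 + 2*100*7 + 50 = 1500
step 3: join A via nl_idx
    card(P join A) = 1000*400/(16) = 25000
    cost = 1500 + 1000*9 + 25000 = 35500
step 4: join D via nl_idx
    card(P join D) = 25000*40/(50) = 20000
    cost = 35500 + 25000*6 + 20000 = 205500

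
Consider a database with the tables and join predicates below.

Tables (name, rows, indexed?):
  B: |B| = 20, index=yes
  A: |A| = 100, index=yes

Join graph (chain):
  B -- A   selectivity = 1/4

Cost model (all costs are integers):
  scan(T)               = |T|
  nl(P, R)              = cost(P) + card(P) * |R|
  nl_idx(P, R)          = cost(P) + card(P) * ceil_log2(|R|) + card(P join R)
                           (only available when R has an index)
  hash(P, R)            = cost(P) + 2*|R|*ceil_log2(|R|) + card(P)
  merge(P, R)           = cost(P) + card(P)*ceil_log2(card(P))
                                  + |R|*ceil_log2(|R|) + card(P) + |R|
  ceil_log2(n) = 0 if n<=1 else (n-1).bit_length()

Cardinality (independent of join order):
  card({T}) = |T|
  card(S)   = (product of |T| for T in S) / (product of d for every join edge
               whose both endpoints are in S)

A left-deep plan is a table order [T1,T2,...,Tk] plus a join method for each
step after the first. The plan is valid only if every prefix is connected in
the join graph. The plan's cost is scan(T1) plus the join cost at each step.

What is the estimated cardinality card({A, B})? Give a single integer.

Tables in S: A(100), B(20)
Edges inside S: B-A(d=4)
numerator = 100 * 20 = 2000
denominator = 4 = 4
card(S) = 2000 / 4 = 500

500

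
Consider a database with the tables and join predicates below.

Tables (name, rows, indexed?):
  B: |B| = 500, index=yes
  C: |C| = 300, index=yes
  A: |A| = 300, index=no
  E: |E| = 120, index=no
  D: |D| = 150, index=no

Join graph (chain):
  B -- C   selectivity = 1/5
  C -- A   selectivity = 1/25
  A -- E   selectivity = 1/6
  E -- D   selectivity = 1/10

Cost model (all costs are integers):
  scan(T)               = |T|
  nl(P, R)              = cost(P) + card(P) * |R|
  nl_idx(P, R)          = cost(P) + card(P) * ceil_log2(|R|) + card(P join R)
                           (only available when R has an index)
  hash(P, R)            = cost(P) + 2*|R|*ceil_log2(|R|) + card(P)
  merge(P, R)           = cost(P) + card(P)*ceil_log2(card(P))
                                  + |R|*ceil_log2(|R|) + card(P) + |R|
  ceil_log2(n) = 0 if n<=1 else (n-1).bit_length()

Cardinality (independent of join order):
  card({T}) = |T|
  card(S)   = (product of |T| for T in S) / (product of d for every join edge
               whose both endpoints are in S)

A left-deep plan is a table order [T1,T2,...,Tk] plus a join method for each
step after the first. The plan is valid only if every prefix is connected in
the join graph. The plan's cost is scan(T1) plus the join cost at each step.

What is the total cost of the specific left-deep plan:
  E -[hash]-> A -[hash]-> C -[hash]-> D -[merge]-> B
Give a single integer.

23856440

step 1: scan E: cost=120, card=120
step 2: join A via hash
    card(P join A) = 120*300/(6) = 6000
    cost = 120 + 2*300*9 + 120 = 5640
step 3: join C via hash
    card(P join C) = 6000*300/(25) = 72000
    cost = 5640 + 2*300*9 + 6000 = 17040
step 4: join D via hash
    card(P join D) = 72000*150/(10) = 1080000
    cost = 17040 + 2*150*8 + 72000 = 91440
step 5: join B via merge
    card(P join B) = 1080000*500/(5) = 108000000
    cost = 91440 + 1080000*21 + 500*9 + 1080000 + 500 = 23856440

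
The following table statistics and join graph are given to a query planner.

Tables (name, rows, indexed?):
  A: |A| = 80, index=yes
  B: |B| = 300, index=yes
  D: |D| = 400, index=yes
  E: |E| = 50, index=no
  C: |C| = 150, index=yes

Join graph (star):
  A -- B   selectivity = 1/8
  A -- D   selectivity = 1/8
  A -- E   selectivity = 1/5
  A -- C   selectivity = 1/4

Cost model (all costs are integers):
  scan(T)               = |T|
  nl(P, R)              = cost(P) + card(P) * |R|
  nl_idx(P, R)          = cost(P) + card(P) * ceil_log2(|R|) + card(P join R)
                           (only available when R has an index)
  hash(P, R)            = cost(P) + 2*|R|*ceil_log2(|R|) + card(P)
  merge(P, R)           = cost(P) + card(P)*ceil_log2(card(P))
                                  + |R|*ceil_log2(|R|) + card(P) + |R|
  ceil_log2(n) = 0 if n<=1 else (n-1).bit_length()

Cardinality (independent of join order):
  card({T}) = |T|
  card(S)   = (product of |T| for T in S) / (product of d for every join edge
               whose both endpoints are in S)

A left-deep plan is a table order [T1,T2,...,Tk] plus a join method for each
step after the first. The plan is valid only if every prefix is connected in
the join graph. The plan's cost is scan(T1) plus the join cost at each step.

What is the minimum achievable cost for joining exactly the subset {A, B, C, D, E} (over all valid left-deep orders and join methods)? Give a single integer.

1169920

Selinger DP over subsets of {A,B,C,D,E}:
  {A}: scan cost=80, card=80
  {B}: scan cost=300, card=300
  {D}: scan cost=400, card=400
  {E}: scan cost=50, card=50
  {C}: scan cost=150, card=150
  {AB}: card=3000; try (A,hash)→1720, (B,merge)→3720, (B,nl_idx)→3800, (A,merge)→3940, (A,nl_idx)→5400, (B,hash)→5560 …(+2); best=1720 via (A,hash)
  {AD}: card=4000; try (A,hash)→1920, (D,merge)→4720, (D,nl_idx)→4800, (A,merge)→5040, (A,nl_idx)→7200, (D,hash)→7360 …(+2); best=1920 via (A,hash)
  {AE}: card=800; try (E,hash)→760, (A,merge)→1040, (E,merge)→1070, (A,nl_idx)→1200, (A,hash)→1220, (A,nl)→4050 …(+1); best=760 via (E,hash)
  {AC}: card=3000; try (A,hash)→1420, (C,merge)→2070, (A,merge)→2140, (C,hash)→2560, (C,nl_idx)→3720, (A,nl_idx)→4200 …(+2); best=1420 via (A,hash)
  {ABD}: card=150000; try (B,hash)→11320, (D,hash)→11920, (D,merge)→44720, (B,merge)→56920, (D,nl_idx)→178720, (B,nl_idx)→187920 …(+2); best=11320 via (B,hash)
  {ABE}: card=30000; try (E,hash)→5320, (B,hash)→6960, (B,merge)→12560, (B,nl_idx)→37960, (E,merge)→41070, (E,nl)→151720 …(+1); best=5320 via (E,hash)
  {ABC}: card=112500; try (C,hash)→7120, (B,hash)→9820, (C,merge)→42070, (B,merge)→43420, (C,nl_idx)→138220, (B,nl_idx)→140920 …(+2); best=7120 via (C,hash)
  {ADE}: card=40000; try (E,hash)→6520, (D,hash)→8760, (D,merge)→13560, (D,nl_idx)→47960, (E,merge)→54270, (E,nl)→201920 …(+1); best=6520 via (E,hash)
  {ACD}: card=150000; try (C,hash)→8320, (D,hash)→11620, (D,merge)→44420, (C,merge)→55270, (D,nl_idx)→178420, (C,nl_idx)→183920 …(+2); best=8320 via (C,hash)
  {ACE}: card=30000; try (C,hash)→3960, (E,hash)→5020, (C,merge)→10910, (C,nl_idx)→37160, (E,merge)→40770, (C,nl)→120760 …(+1); best=3960 via (C,hash)
  {ABDE}: card=1500000; try (D,hash)→42520, (B,hash)→51920, (E,hash)→161920, (D,merge)→489320, (B,merge)→689520, (D,nl_idx)→1775320 …(+5); best=42520 via (D,hash)
  {ABCD}: card=5625000; try (D,hash)→126820, (C,hash)→163720, (B,hash)→163720, (D,merge)→2036120, (B,merge)→2861320, (C,merge)→2862670 …(+6); best=126820 via (D,hash)
  {ABCE}: card=1125000; try (C,hash)→37720, (B,hash)→39360, (E,hash)→120220, (C,merge)→486670, (B,merge)→486960, (C,nl_idx)→1370320 …(+5); best=37720 via (C,hash)
  {ACDE}: card=1500000; try (D,hash)→41160, (C,hash)→48920, (E,hash)→158920, (D,merge)→487960, (C,merge)→687870, (D,nl_idx)→1773960 …(+5); best=41160 via (D,hash)
  {ABCDE}: card=56250000; try (D,hash)→1169920, (C,hash)→1544920, (B,hash)→1546560, (E,hash)→5752420, (D,merge)→24791720, (C,merge)→33043870 …(+9); best=1169920 via (D,hash)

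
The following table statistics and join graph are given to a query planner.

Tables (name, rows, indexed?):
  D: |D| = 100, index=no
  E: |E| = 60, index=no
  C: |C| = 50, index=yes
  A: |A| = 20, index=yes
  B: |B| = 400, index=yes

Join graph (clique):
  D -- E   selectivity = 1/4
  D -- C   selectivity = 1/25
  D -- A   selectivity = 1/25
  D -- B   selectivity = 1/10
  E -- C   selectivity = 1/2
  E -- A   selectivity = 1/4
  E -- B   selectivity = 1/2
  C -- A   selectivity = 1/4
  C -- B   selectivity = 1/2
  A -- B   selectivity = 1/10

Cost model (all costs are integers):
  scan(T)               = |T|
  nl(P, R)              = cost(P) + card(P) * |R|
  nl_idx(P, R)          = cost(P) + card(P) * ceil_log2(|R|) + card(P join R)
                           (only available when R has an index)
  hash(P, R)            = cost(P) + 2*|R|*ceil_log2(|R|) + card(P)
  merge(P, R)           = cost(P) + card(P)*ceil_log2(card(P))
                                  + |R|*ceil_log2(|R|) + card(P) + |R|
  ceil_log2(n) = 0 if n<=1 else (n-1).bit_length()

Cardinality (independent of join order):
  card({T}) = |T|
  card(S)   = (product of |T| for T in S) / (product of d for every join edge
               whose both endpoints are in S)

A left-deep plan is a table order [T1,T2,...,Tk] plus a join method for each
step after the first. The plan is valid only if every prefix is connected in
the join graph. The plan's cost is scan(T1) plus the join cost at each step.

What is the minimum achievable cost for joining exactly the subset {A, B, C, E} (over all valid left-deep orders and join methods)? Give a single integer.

8120

Selinger DP over subsets of {A,B,C,E}:
  {E}: scan cost=60, card=60
  {C}: scan cost=50, card=50
  {A}: scan cost=20, card=20
  {B}: scan cost=400, card=400
  {CE}: card=1500; try (C,hash)→720, (E,hash)→820, (E,merge)→820, (C,merge)→830, (C,nl_idx)→1920, (E,nl)→3050 …(+1); best=720 via (C,hash)
  {AE}: card=300; try (A,hash)→320, (E,merge)→560, (A,merge)→600, (A,nl_idx)→660, (E,hash)→760, (E,nl)→1220 …(+1); best=320 via (A,hash)
  {BE}: card=12000; try (E,hash)→1520, (B,merge)→4480, (E,merge)→4820, (B,hash)→7320, (B,nl_idx)→12600, (B,nl)→24060 …(+1); best=1520 via (E,hash)
  {AC}: card=250; try (A,hash)→300, (C,nl_idx)→390, (C,merge)→490, (A,merge)→520, (A,nl_idx)→550, (C,hash)→640 …(+2); best=300 via (A,hash)
  {BC}: card=10000; try (C,hash)→1400, (B,merge)→4400, (C,merge)→4750, (B,hash)→7300, (B,nl_idx)→10500, (C,nl_idx)→12800 …(+2); best=1400 via (C,hash)
  {AB}: card=800; try (B,nl_idx)→1000, (A,hash)→1000, (A,nl_idx)→3200, (B,merge)→4140, (A,merge)→4520, (B,hash)→7240 …(+2); best=1000 via (B,nl_idx)
  {ACE}: card=1875; try (C,hash)→1220, (E,hash)→1270, (A,hash)→2420, (E,merge)→2970, (C,merge)→3670, (C,nl_idx)→3995 …(+5); best=1220 via (C,hash)
  {BCE}: card=150000; try (B,hash)→9420, (E,hash)→12120, (C,hash)→14120, (B,merge)→22720, (E,merge)→151820, (B,nl_idx)→164220 …(+5); best=9420 via (B,hash)
  {ABE}: card=6000; try (E,hash)→2520, (B,merge)→7320, (B,hash)→7820, (B,nl_idx)→9020, (E,merge)→10220, (A,hash)→13720 …(+5); best=2520 via (E,hash)
  {ABC}: card=5000; try (C,hash)→2400, (B,merge)→6550, (B,nl_idx)→7550, (B,hash)→7750, (C,merge)→10150, (C,nl_idx)→10800 …(+6); best=2400 via (C,hash)
  {ABCE}: card=18750; try (E,hash)→8120, (C,hash)→9120, (B,hash)→10295, (B,merge)→27720, (B,nl_idx)→36845, (C,nl_idx)→57270 …(+9); best=8120 via (E,hash)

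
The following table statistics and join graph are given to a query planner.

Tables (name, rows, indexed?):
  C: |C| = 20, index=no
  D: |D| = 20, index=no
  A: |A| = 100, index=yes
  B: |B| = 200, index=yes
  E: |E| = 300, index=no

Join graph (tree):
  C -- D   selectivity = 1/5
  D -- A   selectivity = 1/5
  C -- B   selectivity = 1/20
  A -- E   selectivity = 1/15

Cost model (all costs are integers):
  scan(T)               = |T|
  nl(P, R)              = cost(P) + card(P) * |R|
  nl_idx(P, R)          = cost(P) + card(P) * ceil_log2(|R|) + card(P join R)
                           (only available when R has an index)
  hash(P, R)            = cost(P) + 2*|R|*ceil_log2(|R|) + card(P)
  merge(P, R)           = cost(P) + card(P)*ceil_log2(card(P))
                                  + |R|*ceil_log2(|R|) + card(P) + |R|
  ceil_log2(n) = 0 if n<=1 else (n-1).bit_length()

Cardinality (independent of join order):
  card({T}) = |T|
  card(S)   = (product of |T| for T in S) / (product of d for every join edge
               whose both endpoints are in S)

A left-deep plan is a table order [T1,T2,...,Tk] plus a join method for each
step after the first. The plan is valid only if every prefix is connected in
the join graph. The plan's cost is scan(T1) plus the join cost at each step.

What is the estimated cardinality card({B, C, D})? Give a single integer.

Tables in S: B(200), C(20), D(20)
Edges inside S: C-D(d=5), C-B(d=20)
numerator = 200 * 20 * 20 = 80000
denominator = 5 * 20 = 100
card(S) = 80000 / 100 = 800

800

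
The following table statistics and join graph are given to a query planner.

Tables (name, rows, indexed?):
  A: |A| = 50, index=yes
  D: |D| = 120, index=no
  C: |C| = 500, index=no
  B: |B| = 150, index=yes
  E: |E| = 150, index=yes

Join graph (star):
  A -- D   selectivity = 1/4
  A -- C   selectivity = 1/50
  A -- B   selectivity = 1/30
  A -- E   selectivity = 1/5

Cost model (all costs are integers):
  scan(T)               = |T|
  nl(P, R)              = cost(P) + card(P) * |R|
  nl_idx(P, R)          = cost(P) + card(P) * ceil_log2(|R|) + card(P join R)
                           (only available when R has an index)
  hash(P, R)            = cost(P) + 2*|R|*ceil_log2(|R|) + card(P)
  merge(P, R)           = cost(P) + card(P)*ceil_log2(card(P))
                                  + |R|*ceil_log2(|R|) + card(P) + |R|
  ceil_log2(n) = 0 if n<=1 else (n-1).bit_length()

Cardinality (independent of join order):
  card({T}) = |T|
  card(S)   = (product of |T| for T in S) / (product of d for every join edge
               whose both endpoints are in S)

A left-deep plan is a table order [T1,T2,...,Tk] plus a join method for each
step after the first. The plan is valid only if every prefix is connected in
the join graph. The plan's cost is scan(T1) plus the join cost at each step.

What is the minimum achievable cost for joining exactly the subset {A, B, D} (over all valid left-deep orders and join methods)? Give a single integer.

Selinger DP over subsets of {A,B,D}:
  {A}: scan cost=50, card=50
  {D}: scan cost=120, card=120
  {B}: scan cost=150, card=150
  {AD}: card=1500; try (A,hash)→840, (D,merge)→1360, (A,merge)→1430, (D,hash)→1780, (A,nl_idx)→2340, (D,nl)→6050 …(+1); best=840 via (A,hash)
  {AB}: card=250; try (B,nl_idx)→700, (A,hash)→900, (A,nl_idx)→1300, (B,merge)→1750, (A,merge)→1850, (B,hash)→2500 …(+2); best=700 via (B,nl_idx)
  {ABD}: card=7500; try (D,hash)→2630, (D,merge)→3910, (B,hash)→4740, (B,merge)→20190, (B,nl_idx)→20340, (D,nl)→30700 …(+1); best=2630 via (D,hash)

2630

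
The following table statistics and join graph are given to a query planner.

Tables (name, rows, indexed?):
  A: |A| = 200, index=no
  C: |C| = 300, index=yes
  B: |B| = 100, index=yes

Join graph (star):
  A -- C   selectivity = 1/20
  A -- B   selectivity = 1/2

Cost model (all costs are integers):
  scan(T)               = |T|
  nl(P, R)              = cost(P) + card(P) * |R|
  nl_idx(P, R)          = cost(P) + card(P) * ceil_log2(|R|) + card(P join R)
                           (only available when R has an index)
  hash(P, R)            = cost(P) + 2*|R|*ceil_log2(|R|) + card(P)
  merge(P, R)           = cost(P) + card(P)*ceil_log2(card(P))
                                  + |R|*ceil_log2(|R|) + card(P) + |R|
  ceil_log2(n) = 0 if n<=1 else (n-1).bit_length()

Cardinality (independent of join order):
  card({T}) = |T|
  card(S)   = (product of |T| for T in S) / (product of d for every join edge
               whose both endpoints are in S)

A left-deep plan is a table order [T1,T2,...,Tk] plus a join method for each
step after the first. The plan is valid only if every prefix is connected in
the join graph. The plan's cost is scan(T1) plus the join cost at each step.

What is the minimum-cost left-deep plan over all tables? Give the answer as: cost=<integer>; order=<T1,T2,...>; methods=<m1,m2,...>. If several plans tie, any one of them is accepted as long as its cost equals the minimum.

Selinger DP (subsets sized 1..n):
  {A}: scan cost=200, card=200
  {C}: scan cost=300, card=300
  {B}: scan cost=100, card=100
  {AC}: card=3000; try (A,hash)→3800, (C,merge)→5000, (C,nl_idx)→5000, (A,merge)→5100, (C,hash)→5800, (C,nl)→60200 …(+1); best=3800 via (A,hash)
  {AB}: card=10000; try (B,hash)→1800, (A,merge)→2700, (B,merge)→2800, (A,hash)→3400, (B,nl_idx)→11600, (A,nl)→20100 …(+1); best=1800 via (B,hash)
  {ABC}: card=150000; try (B,hash)→8200, (C,hash)→17200, (B,merge)→43600, (C,merge)→154800, (B,nl_idx)→174800, (C,nl_idx)→241800 …(+2); best=8200 via (B,hash)

cost=8200; order=C,A,B; methods=hash,hash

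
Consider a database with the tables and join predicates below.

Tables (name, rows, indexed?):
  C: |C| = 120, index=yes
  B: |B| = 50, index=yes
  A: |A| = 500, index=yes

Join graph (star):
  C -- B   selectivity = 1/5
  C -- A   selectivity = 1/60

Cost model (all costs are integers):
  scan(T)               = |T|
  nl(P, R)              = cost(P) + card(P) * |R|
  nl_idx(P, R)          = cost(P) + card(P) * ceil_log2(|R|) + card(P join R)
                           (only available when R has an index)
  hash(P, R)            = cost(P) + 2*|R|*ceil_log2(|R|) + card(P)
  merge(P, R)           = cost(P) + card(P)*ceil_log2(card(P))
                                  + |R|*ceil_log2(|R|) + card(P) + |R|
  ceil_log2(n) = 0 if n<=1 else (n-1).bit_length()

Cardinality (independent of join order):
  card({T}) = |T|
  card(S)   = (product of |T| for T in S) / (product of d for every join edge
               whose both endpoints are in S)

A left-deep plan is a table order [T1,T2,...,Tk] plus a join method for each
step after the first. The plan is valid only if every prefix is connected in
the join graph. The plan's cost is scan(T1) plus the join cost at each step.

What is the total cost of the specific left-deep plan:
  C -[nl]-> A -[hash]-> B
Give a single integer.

step 1: scan C: cost=120, card=120
step 2: join A via nl
    card(P join A) = 120*500/(60) = 1000
    cost = 120 + 120*500 = 60120
step 3: join B via hash
    card(P join B) = 1000*50/(5) = 10000
    cost = 60120 + 2*50*6 + 1000 = 61720

61720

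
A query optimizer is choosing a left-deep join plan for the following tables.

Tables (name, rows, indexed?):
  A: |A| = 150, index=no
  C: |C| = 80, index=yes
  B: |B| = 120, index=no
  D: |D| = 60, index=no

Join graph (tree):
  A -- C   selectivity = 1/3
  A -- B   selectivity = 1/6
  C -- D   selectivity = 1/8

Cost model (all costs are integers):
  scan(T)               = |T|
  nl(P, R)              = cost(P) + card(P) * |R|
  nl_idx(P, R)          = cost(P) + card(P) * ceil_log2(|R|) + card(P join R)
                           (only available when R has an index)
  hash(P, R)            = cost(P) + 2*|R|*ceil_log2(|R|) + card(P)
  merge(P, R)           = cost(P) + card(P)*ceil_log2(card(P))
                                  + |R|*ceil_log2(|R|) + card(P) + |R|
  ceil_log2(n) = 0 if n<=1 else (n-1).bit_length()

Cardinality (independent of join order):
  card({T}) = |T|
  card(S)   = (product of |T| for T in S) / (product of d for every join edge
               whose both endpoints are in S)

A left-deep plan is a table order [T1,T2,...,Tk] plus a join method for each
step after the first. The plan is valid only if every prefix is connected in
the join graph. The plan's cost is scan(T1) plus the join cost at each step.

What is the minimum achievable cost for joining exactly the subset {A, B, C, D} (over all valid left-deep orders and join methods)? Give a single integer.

Selinger DP over subsets of {A,B,C,D}:
  {A}: scan cost=150, card=150
  {C}: scan cost=80, card=80
  {B}: scan cost=120, card=120
  {D}: scan cost=60, card=60
  {AC}: card=4000; try (C,hash)→1420, (A,merge)→2070, (C,merge)→2140, (A,hash)→2560, (C,nl_idx)→5200, (A,nl)→12080 …(+1); best=1420 via (C,hash)
  {AB}: card=3000; try (B,hash)→1980, (A,merge)→2430, (B,merge)→2460, (A,hash)→2640, (A,nl)→18120, (B,nl)→18150; best=1980 via (B,hash)
  {CD}: card=600; try (D,hash)→880, (C,nl_idx)→1080, (C,merge)→1120, (D,merge)→1140, (C,hash)→1240, (C,nl)→4860 …(+1); best=880 via (D,hash)
  {ABC}: card=80000; try (C,hash)→6100, (B,hash)→7100, (C,merge)→41620, (B,merge)→54380, (C,nl_idx)→102980, (C,nl)→241980 …(+1); best=6100 via (C,hash)
  {ACD}: card=30000; try (A,hash)→3880, (D,hash)→6140, (A,merge)→8830, (D,merge)→53840, (A,nl)→90880, (D,nl)→241420; best=3880 via (A,hash)
  {ABCD}: card=600000; try (B,hash)→35560, (D,hash)→86820, (B,merge)→484840, (D,merge)→1446520, (B,nl)→3603880, (D,nl)→4806100; best=35560 via (B,hash)

35560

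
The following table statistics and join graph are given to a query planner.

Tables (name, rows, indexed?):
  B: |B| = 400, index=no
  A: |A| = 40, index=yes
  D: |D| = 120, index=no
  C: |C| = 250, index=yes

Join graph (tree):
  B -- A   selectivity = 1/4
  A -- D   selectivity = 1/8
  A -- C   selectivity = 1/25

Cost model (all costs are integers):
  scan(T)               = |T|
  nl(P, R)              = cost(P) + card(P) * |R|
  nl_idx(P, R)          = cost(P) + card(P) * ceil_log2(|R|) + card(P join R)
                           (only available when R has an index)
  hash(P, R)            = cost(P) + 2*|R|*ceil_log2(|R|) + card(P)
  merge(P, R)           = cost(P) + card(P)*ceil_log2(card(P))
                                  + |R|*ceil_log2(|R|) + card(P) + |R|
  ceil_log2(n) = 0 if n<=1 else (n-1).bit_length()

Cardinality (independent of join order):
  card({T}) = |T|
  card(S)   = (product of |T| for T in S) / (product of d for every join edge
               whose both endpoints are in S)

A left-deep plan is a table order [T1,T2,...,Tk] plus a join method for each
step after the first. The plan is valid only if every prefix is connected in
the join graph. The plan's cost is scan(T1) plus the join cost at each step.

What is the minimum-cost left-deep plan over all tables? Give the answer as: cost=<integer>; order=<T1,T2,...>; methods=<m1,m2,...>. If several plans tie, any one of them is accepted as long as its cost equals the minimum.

cost=16040; order=A,C,D,B; methods=nl_idx,hash,hash

Selinger DP (subsets sized 1..n):
  {B}: scan cost=400, card=400
  {A}: scan cost=40, card=40
  {D}: scan cost=120, card=120
  {C}: scan cost=250, card=250
  {AB}: card=4000; try (A,hash)→1280, (B,merge)→4320, (A,merge)→4680, (A,nl_idx)→6800, (B,hash)→7280, (B,nl)→16040 …(+1); best=1280 via (A,hash)
  {AD}: card=600; try (A,hash)→720, (D,merge)→1280, (A,merge)→1360, (A,nl_idx)→1440, (D,hash)→1760, (D,nl)→4840 …(+1); best=720 via (A,hash)
  {AC}: card=400; try (C,nl_idx)→760, (A,hash)→980, (A,nl_idx)→2150, (C,merge)→2570, (A,merge)→2780, (C,hash)→4080 …(+2); best=760 via (C,nl_idx)
  {ABD}: card=60000; try (D,hash)→6960, (B,hash)→8520, (B,merge)→11320, (D,merge)→54240, (B,nl)→240720, (D,nl)→481280; best=6960 via (D,hash)
  {ABC}: card=40000; try (B,hash)→8360, (B,merge)→8760, (C,hash)→9280, (C,merge)→55530, (C,nl_idx)→73280, (B,nl)→160760 …(+1); best=8360 via (B,hash)
  {ACD}: card=6000; try (D,hash)→2840, (C,hash)→5320, (D,merge)→5720, (C,merge)→9570, (C,nl_idx)→11520, (D,nl)→48760 …(+1); best=2840 via (D,hash)
  {ABCD}: card=600000; try (B,hash)→16040, (D,hash)→50040, (C,hash)→70960, (B,merge)→90840, (D,merge)→689320, (C,merge)→1029210 …(+4); best=16040 via (B,hash)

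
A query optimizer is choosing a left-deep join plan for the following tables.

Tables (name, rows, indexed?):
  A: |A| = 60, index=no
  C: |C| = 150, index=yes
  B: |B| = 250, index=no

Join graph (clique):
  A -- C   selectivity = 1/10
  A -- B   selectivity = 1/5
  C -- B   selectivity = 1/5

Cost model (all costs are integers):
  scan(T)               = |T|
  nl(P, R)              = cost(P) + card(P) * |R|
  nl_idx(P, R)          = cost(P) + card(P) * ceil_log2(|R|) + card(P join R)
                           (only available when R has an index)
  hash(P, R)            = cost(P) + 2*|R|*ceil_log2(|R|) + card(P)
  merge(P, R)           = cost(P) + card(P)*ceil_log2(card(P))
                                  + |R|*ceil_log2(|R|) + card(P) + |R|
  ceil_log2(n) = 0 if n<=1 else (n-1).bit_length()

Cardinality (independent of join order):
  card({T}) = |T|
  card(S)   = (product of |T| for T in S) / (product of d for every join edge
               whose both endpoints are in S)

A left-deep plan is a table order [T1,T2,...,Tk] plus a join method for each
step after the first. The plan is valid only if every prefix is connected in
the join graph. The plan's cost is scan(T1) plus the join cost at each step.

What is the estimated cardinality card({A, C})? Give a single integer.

900

Tables in S: A(60), C(150)
Edges inside S: A-C(d=10)
numerator = 60 * 150 = 9000
denominator = 10 = 10
card(S) = 9000 / 10 = 900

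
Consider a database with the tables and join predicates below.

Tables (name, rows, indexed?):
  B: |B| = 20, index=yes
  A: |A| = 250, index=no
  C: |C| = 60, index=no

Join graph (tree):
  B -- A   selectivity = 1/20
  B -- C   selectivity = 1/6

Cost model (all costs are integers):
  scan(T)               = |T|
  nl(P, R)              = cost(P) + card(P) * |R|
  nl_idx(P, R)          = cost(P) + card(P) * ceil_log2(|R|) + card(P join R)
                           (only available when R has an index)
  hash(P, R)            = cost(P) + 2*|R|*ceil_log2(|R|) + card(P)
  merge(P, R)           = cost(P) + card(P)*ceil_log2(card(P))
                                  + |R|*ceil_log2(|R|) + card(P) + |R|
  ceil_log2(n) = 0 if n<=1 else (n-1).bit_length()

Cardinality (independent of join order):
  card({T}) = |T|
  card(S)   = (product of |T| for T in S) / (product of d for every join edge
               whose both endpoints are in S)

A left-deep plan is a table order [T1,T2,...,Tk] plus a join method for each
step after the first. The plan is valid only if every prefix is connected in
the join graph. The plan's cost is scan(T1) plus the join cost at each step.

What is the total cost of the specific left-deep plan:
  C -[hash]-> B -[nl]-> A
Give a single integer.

step 1: scan C: cost=60, card=60
step 2: join B via hash
    card(P join B) = 60*20/(6) = 200
    cost = 60 + 2*20*5 + 60 = 320
step 3: join A via nl
    card(P join A) = 200*250/(20) = 2500
    cost = 320 + 200*250 = 50320

50320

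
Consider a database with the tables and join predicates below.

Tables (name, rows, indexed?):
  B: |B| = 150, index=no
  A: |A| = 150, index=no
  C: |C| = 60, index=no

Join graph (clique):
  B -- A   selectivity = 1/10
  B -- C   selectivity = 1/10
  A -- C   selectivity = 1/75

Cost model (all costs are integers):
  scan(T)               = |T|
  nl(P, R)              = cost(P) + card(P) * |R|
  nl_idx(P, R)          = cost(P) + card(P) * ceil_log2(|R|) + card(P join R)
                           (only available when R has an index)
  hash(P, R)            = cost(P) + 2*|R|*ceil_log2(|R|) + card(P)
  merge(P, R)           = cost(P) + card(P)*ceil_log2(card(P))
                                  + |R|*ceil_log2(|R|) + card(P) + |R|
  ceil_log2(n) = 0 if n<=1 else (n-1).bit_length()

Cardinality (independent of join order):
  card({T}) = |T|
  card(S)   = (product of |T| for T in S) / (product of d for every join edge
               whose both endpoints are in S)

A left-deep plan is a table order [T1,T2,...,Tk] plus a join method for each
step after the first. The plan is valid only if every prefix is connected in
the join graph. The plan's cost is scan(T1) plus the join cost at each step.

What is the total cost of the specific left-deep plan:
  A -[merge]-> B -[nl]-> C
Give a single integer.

step 1: scan A: cost=150, card=150
step 2: join B via merge
    card(P join B) = 150*150/(10) = 2250
    cost = 150 + 150*8 + 150*8 + 150 + 150 = 2850
step 3: join C via nl
    card(P join C) = 2250*60/(10*75) = 180
    cost = 2850 + 2250*60 = 137850

137850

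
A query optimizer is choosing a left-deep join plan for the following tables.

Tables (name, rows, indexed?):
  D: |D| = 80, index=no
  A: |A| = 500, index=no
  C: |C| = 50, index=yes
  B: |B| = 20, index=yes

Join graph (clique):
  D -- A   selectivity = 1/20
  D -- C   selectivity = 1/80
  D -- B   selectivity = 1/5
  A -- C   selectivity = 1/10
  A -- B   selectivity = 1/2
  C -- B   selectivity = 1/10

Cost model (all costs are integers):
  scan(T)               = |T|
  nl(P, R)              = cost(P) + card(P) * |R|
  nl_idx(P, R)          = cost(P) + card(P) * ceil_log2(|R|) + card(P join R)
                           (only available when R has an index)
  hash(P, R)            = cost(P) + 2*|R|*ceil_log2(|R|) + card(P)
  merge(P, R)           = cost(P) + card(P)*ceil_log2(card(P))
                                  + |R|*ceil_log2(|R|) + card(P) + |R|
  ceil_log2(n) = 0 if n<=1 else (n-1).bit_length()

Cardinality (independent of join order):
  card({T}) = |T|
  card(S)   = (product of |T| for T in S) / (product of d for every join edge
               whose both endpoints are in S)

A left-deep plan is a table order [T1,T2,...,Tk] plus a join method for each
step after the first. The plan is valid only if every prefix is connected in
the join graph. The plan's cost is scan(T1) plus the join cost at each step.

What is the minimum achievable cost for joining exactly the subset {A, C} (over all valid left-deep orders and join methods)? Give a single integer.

1600

Selinger DP over subsets of {A,C}:
  {A}: scan cost=500, card=500
  {C}: scan cost=50, card=50
  {AC}: card=2500; try (C,hash)→1600, (A,merge)→5400, (C,merge)→5850, (C,nl_idx)→6000, (A,hash)→9100, (A,nl)→25050 …(+1); best=1600 via (C,hash)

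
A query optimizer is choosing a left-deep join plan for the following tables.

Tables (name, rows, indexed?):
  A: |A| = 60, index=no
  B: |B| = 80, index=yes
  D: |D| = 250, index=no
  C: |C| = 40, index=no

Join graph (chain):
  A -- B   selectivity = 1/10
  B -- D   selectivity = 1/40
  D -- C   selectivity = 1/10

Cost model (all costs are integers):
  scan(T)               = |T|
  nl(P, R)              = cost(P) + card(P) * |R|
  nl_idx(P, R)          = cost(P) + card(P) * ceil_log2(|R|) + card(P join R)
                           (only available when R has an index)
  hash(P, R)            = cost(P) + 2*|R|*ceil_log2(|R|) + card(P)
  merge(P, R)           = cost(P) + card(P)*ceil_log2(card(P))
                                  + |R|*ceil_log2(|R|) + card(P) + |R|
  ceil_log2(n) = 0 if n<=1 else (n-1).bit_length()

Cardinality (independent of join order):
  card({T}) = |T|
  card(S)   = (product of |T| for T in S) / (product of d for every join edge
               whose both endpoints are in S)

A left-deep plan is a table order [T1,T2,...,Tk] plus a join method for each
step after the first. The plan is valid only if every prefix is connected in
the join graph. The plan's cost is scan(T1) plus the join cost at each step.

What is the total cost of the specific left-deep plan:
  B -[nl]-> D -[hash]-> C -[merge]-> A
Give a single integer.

step 1: scan B: cost=80, card=80
step 2: join D via nl
    card(P join D) = 80*250/(40) = 500
    cost = 80 + 80*250 = 20080
step 3: join C via hash
    card(P join C) = 500*40/(10) = 2000
    cost = 20080 + 2*40*6 + 500 = 21060
step 4: join A via merge
    card(P join A) = 2000*60/(10) = 12000
    cost = 21060 + 2000*11 + 60*6 + 2000 + 60 = 45480

45480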